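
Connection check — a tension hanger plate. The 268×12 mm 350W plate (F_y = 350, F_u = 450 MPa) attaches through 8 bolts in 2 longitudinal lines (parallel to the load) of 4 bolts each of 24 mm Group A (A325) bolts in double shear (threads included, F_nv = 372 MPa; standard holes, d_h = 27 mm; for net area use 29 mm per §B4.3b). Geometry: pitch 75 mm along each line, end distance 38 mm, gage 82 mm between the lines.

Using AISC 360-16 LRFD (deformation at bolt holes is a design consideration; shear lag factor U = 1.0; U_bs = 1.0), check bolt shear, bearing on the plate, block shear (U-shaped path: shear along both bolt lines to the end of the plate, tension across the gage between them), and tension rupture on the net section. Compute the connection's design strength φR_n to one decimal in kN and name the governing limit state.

Bolt shear: A_b = π(24)²/4 = 452.39 mm². φR_n = 0.75 × 372 × 452.39 × 8 × 2 = 2019.5 kN.
Bearing (12 mm plate, F_u = 450 MPa): end bolts L_c = 38 − 27/2 = 24.5, R_n = min(1.2×24.5×12×450, 2.4×24×12×450) = 158.76 kN/bolt; interior L_c = 75 − 27 = 48, R_n = 311.04 kN/bolt. φR_n = 0.75 × (2×158.76 + 6×311.04) = 1637.8 kN.
Block shear: shear path 2×[38+3×75] = 2×263 mm, A_gv = 6312, A_nv = 2×(263 − 3.5×29)×12 = 3876 mm²; tension across gage: (82 − 1×29)×12 = 636 mm². R_n = min(0.6×450×3876, 0.6×350×6312) + 1.0×450×636 = min(1046.5, 1325.5) + 286.2 = 1332.7 kN. φR_n = 0.75 × 1332.7 = 999.5 kN.
Tension rupture (net): A_n = (268 − 2×29)×12 = 2520 mm² (U = 1.0, A_e = A_n). φR_n = 0.75 × 450 × 2520 = 850.5 kN.
Governing: min(2019.5, 1637.8, 999.5, 850.5) = 850.5 kN → net-section rupture.

850.5 kN (net-section rupture governs)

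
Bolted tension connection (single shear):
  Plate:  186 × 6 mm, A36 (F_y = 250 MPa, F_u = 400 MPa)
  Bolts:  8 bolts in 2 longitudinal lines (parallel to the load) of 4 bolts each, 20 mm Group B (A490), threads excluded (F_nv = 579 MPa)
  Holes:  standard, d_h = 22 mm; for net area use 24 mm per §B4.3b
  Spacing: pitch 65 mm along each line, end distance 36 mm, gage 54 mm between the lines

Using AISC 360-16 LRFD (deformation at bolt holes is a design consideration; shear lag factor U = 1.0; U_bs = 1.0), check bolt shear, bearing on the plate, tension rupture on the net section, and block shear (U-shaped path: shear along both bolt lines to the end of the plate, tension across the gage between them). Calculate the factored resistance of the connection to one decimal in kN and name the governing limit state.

248.4 kN (net-section rupture governs)

Bolt shear: A_b = π(20)²/4 = 314.16 mm². φR_n = 0.75 × 579 × 314.16 × 8 × 1 = 1091.4 kN.
Bearing (6 mm plate, F_u = 400 MPa): end bolts L_c = 36 − 22/2 = 25, R_n = min(1.2×25×6×400, 2.4×20×6×400) = 72 kN/bolt; interior L_c = 65 − 22 = 43, R_n = 115.2 kN/bolt. φR_n = 0.75 × (2×72 + 6×115.2) = 626.4 kN.
Tension rupture (net): A_n = (186 − 2×24)×6 = 828 mm² (U = 1.0, A_e = A_n). φR_n = 0.75 × 400 × 828 = 248.4 kN.
Block shear: shear path 2×[36+3×65] = 2×231 mm, A_gv = 2772, A_nv = 2×(231 − 3.5×24)×6 = 1764 mm²; tension across gage: (54 − 1×24)×6 = 180 mm². R_n = min(0.6×400×1764, 0.6×250×2772) + 1.0×400×180 = min(423.36, 415.8) + 72 = 487.8 kN. φR_n = 0.75 × 487.8 = 365.9 kN.
Governing: min(1091.4, 626.4, 248.4, 365.9) = 248.4 kN → net-section rupture.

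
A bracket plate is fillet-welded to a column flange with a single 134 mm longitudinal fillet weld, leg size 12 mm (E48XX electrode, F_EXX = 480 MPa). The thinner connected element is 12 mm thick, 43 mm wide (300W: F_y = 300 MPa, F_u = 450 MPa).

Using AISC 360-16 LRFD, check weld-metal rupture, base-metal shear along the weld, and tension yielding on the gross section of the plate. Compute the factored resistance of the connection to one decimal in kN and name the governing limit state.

Weld metal: throat = 0.707×12 = 8.484 mm, L = 134 mm. φR_n = 0.75 × 0.6 × 480 × 8.484 × 134 = 245.6 kN.
Base metal shear (12 mm plate): yield φR_n = 1.0×0.6×300×12×134 = 289.4 kN; rupture φR_n = 0.75×0.6×450×12×134 = 325.6 kN; take 289.4 kN (yield).
Tension yield (gross): A_g = 43×12 = 516 mm². φR_n = 0.90 × 300 × 516 = 139.3 kN.
Governing: min(245.6, 289.4, 139.3) = 139.3 kN → gross-section yield.

139.3 kN (gross-section yield governs)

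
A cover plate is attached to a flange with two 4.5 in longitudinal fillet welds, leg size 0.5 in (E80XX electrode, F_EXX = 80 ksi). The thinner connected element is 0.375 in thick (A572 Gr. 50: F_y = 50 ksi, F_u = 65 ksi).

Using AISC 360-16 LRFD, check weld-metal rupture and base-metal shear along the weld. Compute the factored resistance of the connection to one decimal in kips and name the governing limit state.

Weld metal: throat = 0.707×0.5 = 0.3535 in, L = 2×4.5 = 9 in. φR_n = 0.75 × 0.6 × 80 × 0.3535 × 9 = 114.5 kips.
Base metal shear (0.375 in plate): yield φR_n = 1.0×0.6×50×0.375×9 = 101.3 kips; rupture φR_n = 0.75×0.6×65×0.375×9 = 98.7 kips; take 98.7 kips (rupture).
Governing: min(114.5, 98.7) = 98.7 kips → base-metal shear.

98.7 kips (base-metal shear governs)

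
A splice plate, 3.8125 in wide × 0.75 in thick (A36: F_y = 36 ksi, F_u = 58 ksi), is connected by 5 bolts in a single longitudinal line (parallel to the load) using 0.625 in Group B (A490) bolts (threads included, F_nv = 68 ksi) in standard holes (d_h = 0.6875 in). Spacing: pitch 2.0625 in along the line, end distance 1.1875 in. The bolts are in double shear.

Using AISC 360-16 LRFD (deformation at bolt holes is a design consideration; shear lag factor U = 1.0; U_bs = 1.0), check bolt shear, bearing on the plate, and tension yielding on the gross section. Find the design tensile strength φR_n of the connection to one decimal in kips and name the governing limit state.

92.6 kips (gross-section yield governs)

Bolt shear: A_b = π(0.625)²/4 = 0.3068 in². φR_n = 0.75 × 68 × 0.3068 × 5 × 2 = 156.5 kips.
Bearing (0.75 in plate, F_u = 58 ksi): end bolts L_c = 1.1875 − 0.6875/2 = 0.84375, R_n = min(1.2×0.84375×0.75×58, 2.4×0.625×0.75×58) = 44.044 kips/bolt; interior L_c = 2.0625 − 0.6875 = 1.375, R_n = 65.25 kips/bolt. φR_n = 0.75 × (1×44.044 + 4×65.25) = 228.8 kips.
Tension yield (gross): A_g = 3.8125×0.75 = 2.8594 in². φR_n = 0.90 × 36 × 2.8594 = 92.6 kips.
Governing: min(156.5, 228.8, 92.6) = 92.6 kips → gross-section yield.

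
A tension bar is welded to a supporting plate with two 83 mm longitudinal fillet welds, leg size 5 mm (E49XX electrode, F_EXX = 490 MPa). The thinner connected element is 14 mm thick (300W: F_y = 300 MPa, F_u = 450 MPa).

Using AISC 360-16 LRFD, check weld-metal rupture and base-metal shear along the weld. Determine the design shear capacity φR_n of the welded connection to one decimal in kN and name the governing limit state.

129.4 kN (weld metal governs)

Weld metal: throat = 0.707×5 = 3.535 mm, L = 2×83 = 166 mm. φR_n = 0.75 × 0.6 × 490 × 3.535 × 166 = 129.4 kN.
Base metal shear (14 mm plate): yield φR_n = 1.0×0.6×300×14×166 = 418.3 kN; rupture φR_n = 0.75×0.6×450×14×166 = 470.6 kN; take 418.3 kN (yield).
Governing: min(129.4, 418.3) = 129.4 kN → weld metal.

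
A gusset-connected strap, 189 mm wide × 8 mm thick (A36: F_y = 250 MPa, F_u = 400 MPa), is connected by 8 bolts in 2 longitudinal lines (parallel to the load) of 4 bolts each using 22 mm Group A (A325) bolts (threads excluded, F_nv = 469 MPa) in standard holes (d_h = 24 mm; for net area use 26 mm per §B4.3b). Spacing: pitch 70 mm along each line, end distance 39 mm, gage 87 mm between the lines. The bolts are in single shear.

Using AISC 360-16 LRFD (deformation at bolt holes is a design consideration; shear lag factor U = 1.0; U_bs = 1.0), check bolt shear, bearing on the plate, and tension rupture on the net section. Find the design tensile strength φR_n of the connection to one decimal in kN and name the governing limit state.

Bolt shear: A_b = π(22)²/4 = 380.13 mm². φR_n = 0.75 × 469 × 380.13 × 8 × 1 = 1069.7 kN.
Bearing (8 mm plate, F_u = 400 MPa): end bolts L_c = 39 − 24/2 = 27, R_n = min(1.2×27×8×400, 2.4×22×8×400) = 103.68 kN/bolt; interior L_c = 70 − 24 = 46, R_n = 168.96 kN/bolt. φR_n = 0.75 × (2×103.68 + 6×168.96) = 915.8 kN.
Tension rupture (net): A_n = (189 − 2×26)×8 = 1096 mm² (U = 1.0, A_e = A_n). φR_n = 0.75 × 400 × 1096 = 328.8 kN.
Governing: min(1069.7, 915.8, 328.8) = 328.8 kN → net-section rupture.

328.8 kN (net-section rupture governs)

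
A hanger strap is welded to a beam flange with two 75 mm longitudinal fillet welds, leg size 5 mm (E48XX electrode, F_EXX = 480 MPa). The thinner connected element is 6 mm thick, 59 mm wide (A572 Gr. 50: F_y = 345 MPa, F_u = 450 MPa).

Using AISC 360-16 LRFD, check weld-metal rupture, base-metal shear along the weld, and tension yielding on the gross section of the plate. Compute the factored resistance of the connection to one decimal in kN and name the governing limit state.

Weld metal: throat = 0.707×5 = 3.535 mm, L = 2×75 = 150 mm. φR_n = 0.75 × 0.6 × 480 × 3.535 × 150 = 114.5 kN.
Base metal shear (6 mm plate): yield φR_n = 1.0×0.6×345×6×150 = 186.3 kN; rupture φR_n = 0.75×0.6×450×6×150 = 182.3 kN; take 182.3 kN (rupture).
Tension yield (gross): A_g = 59×6 = 354 mm². φR_n = 0.90 × 345 × 354 = 109.9 kN.
Governing: min(114.5, 182.3, 109.9) = 109.9 kN → gross-section yield.

109.9 kN (gross-section yield governs)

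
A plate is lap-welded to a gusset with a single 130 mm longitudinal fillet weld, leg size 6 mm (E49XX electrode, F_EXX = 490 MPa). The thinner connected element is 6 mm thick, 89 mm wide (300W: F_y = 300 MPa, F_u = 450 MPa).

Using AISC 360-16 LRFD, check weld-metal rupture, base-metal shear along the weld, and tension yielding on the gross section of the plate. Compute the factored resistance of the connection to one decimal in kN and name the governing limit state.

121.6 kN (weld metal governs)

Weld metal: throat = 0.707×6 = 4.242 mm, L = 130 mm. φR_n = 0.75 × 0.6 × 490 × 4.242 × 130 = 121.6 kN.
Base metal shear (6 mm plate): yield φR_n = 1.0×0.6×300×6×130 = 140.4 kN; rupture φR_n = 0.75×0.6×450×6×130 = 158.0 kN; take 140.4 kN (yield).
Tension yield (gross): A_g = 89×6 = 534 mm². φR_n = 0.90 × 300 × 534 = 144.2 kN.
Governing: min(121.6, 140.4, 144.2) = 121.6 kN → weld metal.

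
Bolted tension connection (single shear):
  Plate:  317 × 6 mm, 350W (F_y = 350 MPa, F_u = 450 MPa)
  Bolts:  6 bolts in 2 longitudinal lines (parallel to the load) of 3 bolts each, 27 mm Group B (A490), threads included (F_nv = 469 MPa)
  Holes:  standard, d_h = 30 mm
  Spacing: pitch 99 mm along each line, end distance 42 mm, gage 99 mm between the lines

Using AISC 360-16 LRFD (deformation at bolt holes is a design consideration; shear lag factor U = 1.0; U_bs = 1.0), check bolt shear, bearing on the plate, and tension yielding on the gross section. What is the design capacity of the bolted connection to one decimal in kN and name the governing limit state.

Bolt shear: A_b = π(27)²/4 = 572.56 mm². φR_n = 0.75 × 469 × 572.56 × 6 × 1 = 1208.4 kN.
Bearing (6 mm plate, F_u = 450 MPa): end bolts L_c = 42 − 30/2 = 27, R_n = min(1.2×27×6×450, 2.4×27×6×450) = 87.48 kN/bolt; interior L_c = 99 − 30 = 69, R_n = 174.96 kN/bolt. φR_n = 0.75 × (2×87.48 + 4×174.96) = 656.1 kN.
Tension yield (gross): A_g = 317×6 = 1902 mm². φR_n = 0.90 × 350 × 1902 = 599.1 kN.
Governing: min(1208.4, 656.1, 599.1) = 599.1 kN → gross-section yield.

599.1 kN (gross-section yield governs)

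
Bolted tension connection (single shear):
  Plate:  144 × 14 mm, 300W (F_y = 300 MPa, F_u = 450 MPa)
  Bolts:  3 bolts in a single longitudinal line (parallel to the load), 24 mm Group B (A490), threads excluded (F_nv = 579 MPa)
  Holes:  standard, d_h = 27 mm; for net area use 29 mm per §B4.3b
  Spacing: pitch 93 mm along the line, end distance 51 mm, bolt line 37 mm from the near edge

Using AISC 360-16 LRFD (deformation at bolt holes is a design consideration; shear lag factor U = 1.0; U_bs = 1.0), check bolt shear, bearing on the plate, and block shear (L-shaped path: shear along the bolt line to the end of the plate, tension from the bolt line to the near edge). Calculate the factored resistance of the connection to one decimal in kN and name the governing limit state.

554.2 kN (block shear governs)

Bolt shear: A_b = π(24)²/4 = 452.39 mm². φR_n = 0.75 × 579 × 452.39 × 3 × 1 = 589.4 kN.
Bearing (14 mm plate, F_u = 450 MPa): end bolts L_c = 51 − 27/2 = 37.5, R_n = min(1.2×37.5×14×450, 2.4×24×14×450) = 283.5 kN/bolt; interior L_c = 93 − 27 = 66, R_n = 362.88 kN/bolt. φR_n = 0.75 × (1×283.5 + 2×362.88) = 756.9 kN.
Block shear: shear path 1×[51+2×93] = 1×237 mm, A_gv = 3318, A_nv = 1×(237 − 2.5×29)×14 = 2303 mm²; tension to near edge: (37 − 0.5×29)×14 = 315 mm². R_n = min(0.6×450×2303, 0.6×300×3318) + 1.0×450×315 = min(621.81, 597.24) + 141.75 = 738.99 kN. φR_n = 0.75 × 738.99 = 554.2 kN.
Governing: min(589.4, 756.9, 554.2) = 554.2 kN → block shear.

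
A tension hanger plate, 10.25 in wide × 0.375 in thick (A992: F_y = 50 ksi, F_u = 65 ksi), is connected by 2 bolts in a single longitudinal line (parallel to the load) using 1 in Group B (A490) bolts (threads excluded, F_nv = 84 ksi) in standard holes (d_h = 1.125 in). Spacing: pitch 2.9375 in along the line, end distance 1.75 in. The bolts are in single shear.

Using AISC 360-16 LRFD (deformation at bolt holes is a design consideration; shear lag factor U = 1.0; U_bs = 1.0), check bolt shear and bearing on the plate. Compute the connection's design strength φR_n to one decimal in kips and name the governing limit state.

Bolt shear: A_b = π(1)²/4 = 0.7854 in². φR_n = 0.75 × 84 × 0.7854 × 2 × 1 = 99.0 kips.
Bearing (0.375 in plate, F_u = 65 ksi): end bolts L_c = 1.75 − 1.125/2 = 1.1875, R_n = min(1.2×1.1875×0.375×65, 2.4×1×0.375×65) = 34.734 kips/bolt; interior L_c = 2.9375 − 1.125 = 1.8125, R_n = 53.016 kips/bolt. φR_n = 0.75 × (1×34.734 + 1×53.016) = 65.8 kips.
Governing: min(99.0, 65.8) = 65.8 kips → bearing.

65.8 kips (bearing governs)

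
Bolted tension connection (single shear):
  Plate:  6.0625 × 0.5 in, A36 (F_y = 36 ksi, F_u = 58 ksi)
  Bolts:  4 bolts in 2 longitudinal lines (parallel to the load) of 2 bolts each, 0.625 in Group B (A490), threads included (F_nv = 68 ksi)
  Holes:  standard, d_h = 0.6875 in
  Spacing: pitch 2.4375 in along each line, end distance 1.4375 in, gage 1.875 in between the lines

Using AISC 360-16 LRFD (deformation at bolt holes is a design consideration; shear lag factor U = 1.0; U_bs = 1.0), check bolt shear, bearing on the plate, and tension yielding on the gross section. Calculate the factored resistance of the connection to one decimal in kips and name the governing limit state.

Bolt shear: A_b = π(0.625)²/4 = 0.3068 in². φR_n = 0.75 × 68 × 0.3068 × 4 × 1 = 62.6 kips.
Bearing (0.5 in plate, F_u = 58 ksi): end bolts L_c = 1.4375 − 0.6875/2 = 1.09375, R_n = min(1.2×1.09375×0.5×58, 2.4×0.625×0.5×58) = 38.063 kips/bolt; interior L_c = 2.4375 − 0.6875 = 1.75, R_n = 43.5 kips/bolt. φR_n = 0.75 × (2×38.063 + 2×43.5) = 122.3 kips.
Tension yield (gross): A_g = 6.0625×0.5 = 3.0313 in². φR_n = 0.90 × 36 × 3.0313 = 98.2 kips.
Governing: min(62.6, 122.3, 98.2) = 62.6 kips → bolt shear.

62.6 kips (bolt shear governs)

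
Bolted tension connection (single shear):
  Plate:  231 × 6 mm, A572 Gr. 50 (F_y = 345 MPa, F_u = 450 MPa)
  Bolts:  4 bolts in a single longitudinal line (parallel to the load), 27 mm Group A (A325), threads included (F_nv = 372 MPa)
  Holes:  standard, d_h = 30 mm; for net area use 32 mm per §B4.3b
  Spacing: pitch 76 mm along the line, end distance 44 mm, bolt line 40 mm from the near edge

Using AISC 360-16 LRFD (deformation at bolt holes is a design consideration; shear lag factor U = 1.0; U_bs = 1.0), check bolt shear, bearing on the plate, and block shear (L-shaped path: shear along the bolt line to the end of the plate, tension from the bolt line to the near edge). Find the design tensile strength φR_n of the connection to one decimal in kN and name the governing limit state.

243.0 kN (block shear governs)

Bolt shear: A_b = π(27)²/4 = 572.56 mm². φR_n = 0.75 × 372 × 572.56 × 4 × 1 = 639.0 kN.
Bearing (6 mm plate, F_u = 450 MPa): end bolts L_c = 44 − 30/2 = 29, R_n = min(1.2×29×6×450, 2.4×27×6×450) = 93.96 kN/bolt; interior L_c = 76 − 30 = 46, R_n = 149.04 kN/bolt. φR_n = 0.75 × (1×93.96 + 3×149.04) = 405.8 kN.
Block shear: shear path 1×[44+3×76] = 1×272 mm, A_gv = 1632, A_nv = 1×(272 − 3.5×32)×6 = 960 mm²; tension to near edge: (40 − 0.5×32)×6 = 144 mm². R_n = min(0.6×450×960, 0.6×345×1632) + 1.0×450×144 = min(259.2, 337.82) + 64.8 = 324 kN. φR_n = 0.75 × 324 = 243.0 kN.
Governing: min(639.0, 405.8, 243.0) = 243.0 kN → block shear.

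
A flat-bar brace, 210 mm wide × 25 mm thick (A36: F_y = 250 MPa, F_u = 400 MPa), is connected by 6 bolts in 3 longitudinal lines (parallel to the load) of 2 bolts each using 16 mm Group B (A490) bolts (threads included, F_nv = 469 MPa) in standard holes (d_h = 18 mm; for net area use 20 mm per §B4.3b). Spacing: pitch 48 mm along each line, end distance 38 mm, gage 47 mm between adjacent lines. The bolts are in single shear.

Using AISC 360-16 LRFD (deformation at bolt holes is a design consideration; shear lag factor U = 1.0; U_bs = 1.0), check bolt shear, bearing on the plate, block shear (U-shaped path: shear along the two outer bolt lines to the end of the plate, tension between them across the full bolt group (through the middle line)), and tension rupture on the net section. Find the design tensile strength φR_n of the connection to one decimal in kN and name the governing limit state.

424.3 kN (bolt shear governs)

Bolt shear: A_b = π(16)²/4 = 201.06 mm². φR_n = 0.75 × 469 × 201.06 × 6 × 1 = 424.3 kN.
Bearing (25 mm plate, F_u = 400 MPa): end bolts L_c = 38 − 18/2 = 29, R_n = min(1.2×29×25×400, 2.4×16×25×400) = 348 kN/bolt; interior L_c = 48 − 18 = 30, R_n = 360 kN/bolt. φR_n = 0.75 × (3×348 + 3×360) = 1593.0 kN.
Block shear: shear path 2×[38+1×48] = 2×86 mm, A_gv = 4300, A_nv = 2×(86 − 1.5×20)×25 = 2800 mm²; tension across gage: (94 − 2×20)×25 = 1350 mm². R_n = min(0.6×400×2800, 0.6×250×4300) + 1.0×400×1350 = min(672, 645) + 540 = 1185 kN. φR_n = 0.75 × 1185 = 888.8 kN.
Tension rupture (net): A_n = (210 − 3×20)×25 = 3750 mm² (U = 1.0, A_e = A_n). φR_n = 0.75 × 400 × 3750 = 1125.0 kN.
Governing: min(424.3, 1593.0, 888.8, 1125.0) = 424.3 kN → bolt shear.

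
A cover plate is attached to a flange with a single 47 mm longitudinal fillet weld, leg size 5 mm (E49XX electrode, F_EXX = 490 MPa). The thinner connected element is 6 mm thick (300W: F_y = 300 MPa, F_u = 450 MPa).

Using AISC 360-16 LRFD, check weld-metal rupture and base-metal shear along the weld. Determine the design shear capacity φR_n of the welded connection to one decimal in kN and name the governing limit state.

Weld metal: throat = 0.707×5 = 3.535 mm, L = 47 mm. φR_n = 0.75 × 0.6 × 490 × 3.535 × 47 = 36.6 kN.
Base metal shear (6 mm plate): yield φR_n = 1.0×0.6×300×6×47 = 50.8 kN; rupture φR_n = 0.75×0.6×450×6×47 = 57.1 kN; take 50.8 kN (yield).
Governing: min(36.6, 50.8) = 36.6 kN → weld metal.

36.6 kN (weld metal governs)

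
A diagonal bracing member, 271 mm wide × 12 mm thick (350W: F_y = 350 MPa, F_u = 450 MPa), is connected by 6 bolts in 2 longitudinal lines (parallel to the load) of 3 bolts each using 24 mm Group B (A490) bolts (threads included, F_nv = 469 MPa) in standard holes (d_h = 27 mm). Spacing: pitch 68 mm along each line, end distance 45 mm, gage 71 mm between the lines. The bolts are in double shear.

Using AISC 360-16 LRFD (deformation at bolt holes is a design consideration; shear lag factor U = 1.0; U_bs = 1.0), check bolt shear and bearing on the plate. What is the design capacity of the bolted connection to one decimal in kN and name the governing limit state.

1103.2 kN (bearing governs)

Bolt shear: A_b = π(24)²/4 = 452.39 mm². φR_n = 0.75 × 469 × 452.39 × 6 × 2 = 1909.5 kN.
Bearing (12 mm plate, F_u = 450 MPa): end bolts L_c = 45 − 27/2 = 31.5, R_n = min(1.2×31.5×12×450, 2.4×24×12×450) = 204.12 kN/bolt; interior L_c = 68 − 27 = 41, R_n = 265.68 kN/bolt. φR_n = 0.75 × (2×204.12 + 4×265.68) = 1103.2 kN.
Governing: min(1909.5, 1103.2) = 1103.2 kN → bearing.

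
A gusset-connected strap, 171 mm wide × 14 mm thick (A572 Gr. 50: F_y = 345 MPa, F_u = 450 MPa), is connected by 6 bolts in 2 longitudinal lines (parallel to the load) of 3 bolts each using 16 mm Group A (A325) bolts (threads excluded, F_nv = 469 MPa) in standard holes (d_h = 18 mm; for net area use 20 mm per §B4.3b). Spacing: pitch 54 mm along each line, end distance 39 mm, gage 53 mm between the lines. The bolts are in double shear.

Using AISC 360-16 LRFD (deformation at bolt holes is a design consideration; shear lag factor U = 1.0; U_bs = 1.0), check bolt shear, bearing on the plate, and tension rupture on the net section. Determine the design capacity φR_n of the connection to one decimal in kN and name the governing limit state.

619.0 kN (net-section rupture governs)

Bolt shear: A_b = π(16)²/4 = 201.06 mm². φR_n = 0.75 × 469 × 201.06 × 6 × 2 = 848.7 kN.
Bearing (14 mm plate, F_u = 450 MPa): end bolts L_c = 39 − 18/2 = 30, R_n = min(1.2×30×14×450, 2.4×16×14×450) = 226.8 kN/bolt; interior L_c = 54 − 18 = 36, R_n = 241.92 kN/bolt. φR_n = 0.75 × (2×226.8 + 4×241.92) = 1066.0 kN.
Tension rupture (net): A_n = (171 − 2×20)×14 = 1834 mm² (U = 1.0, A_e = A_n). φR_n = 0.75 × 450 × 1834 = 619.0 kN.
Governing: min(848.7, 1066.0, 619.0) = 619.0 kN → net-section rupture.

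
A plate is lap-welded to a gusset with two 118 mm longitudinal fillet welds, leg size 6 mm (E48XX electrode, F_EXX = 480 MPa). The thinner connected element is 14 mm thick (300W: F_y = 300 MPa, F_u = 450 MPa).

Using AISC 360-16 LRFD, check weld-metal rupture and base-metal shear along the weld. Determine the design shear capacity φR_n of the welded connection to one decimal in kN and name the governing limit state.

Weld metal: throat = 0.707×6 = 4.242 mm, L = 2×118 = 236 mm. φR_n = 0.75 × 0.6 × 480 × 4.242 × 236 = 216.2 kN.
Base metal shear (14 mm plate): yield φR_n = 1.0×0.6×300×14×236 = 594.7 kN; rupture φR_n = 0.75×0.6×450×14×236 = 669.1 kN; take 594.7 kN (yield).
Governing: min(216.2, 594.7) = 216.2 kN → weld metal.

216.2 kN (weld metal governs)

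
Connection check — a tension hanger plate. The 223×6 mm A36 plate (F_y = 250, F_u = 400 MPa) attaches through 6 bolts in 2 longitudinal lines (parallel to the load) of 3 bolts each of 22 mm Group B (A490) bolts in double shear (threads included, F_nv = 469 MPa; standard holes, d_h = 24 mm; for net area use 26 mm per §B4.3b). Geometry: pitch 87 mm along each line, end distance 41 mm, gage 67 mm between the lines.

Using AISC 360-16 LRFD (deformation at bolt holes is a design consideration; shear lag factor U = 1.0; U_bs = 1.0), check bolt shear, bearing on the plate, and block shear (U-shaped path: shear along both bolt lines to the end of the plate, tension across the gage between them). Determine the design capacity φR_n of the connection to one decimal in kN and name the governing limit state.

Bolt shear: A_b = π(22)²/4 = 380.13 mm². φR_n = 0.75 × 469 × 380.13 × 6 × 2 = 1604.5 kN.
Bearing (6 mm plate, F_u = 400 MPa): end bolts L_c = 41 − 24/2 = 29, R_n = min(1.2×29×6×400, 2.4×22×6×400) = 83.52 kN/bolt; interior L_c = 87 − 24 = 63, R_n = 126.72 kN/bolt. φR_n = 0.75 × (2×83.52 + 4×126.72) = 505.4 kN.
Block shear: shear path 2×[41+2×87] = 2×215 mm, A_gv = 2580, A_nv = 2×(215 − 2.5×26)×6 = 1800 mm²; tension across gage: (67 − 1×26)×6 = 246 mm². R_n = min(0.6×400×1800, 0.6×250×2580) + 1.0×400×246 = min(432, 387) + 98.4 = 485.4 kN. φR_n = 0.75 × 485.4 = 364.1 kN.
Governing: min(1604.5, 505.4, 364.1) = 364.1 kN → block shear.

364.1 kN (block shear governs)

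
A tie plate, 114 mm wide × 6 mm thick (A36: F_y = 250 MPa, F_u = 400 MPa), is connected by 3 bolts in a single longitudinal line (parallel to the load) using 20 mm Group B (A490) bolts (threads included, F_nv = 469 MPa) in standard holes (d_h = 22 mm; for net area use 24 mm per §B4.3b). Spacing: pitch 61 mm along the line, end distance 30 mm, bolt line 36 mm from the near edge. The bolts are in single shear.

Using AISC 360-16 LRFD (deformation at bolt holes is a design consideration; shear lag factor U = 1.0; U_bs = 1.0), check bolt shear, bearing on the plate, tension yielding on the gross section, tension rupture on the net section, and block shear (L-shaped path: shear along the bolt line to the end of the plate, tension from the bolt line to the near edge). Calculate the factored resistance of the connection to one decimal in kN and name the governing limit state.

Bolt shear: A_b = π(20)²/4 = 314.16 mm². φR_n = 0.75 × 469 × 314.16 × 3 × 1 = 331.5 kN.
Bearing (6 mm plate, F_u = 400 MPa): end bolts L_c = 30 − 22/2 = 19, R_n = min(1.2×19×6×400, 2.4×20×6×400) = 54.72 kN/bolt; interior L_c = 61 − 22 = 39, R_n = 112.32 kN/bolt. φR_n = 0.75 × (1×54.72 + 2×112.32) = 209.5 kN.
Tension yield (gross): A_g = 114×6 = 684 mm². φR_n = 0.90 × 250 × 684 = 153.9 kN.
Tension rupture (net): A_n = (114 − 1×24)×6 = 540 mm² (U = 1.0, A_e = A_n). φR_n = 0.75 × 400 × 540 = 162.0 kN.
Block shear: shear path 1×[30+2×61] = 1×152 mm, A_gv = 912, A_nv = 1×(152 − 2.5×24)×6 = 552 mm²; tension to near edge: (36 − 0.5×24)×6 = 144 mm². R_n = min(0.6×400×552, 0.6×250×912) + 1.0×400×144 = min(132.48, 136.8) + 57.6 = 190.08 kN. φR_n = 0.75 × 190.08 = 142.6 kN.
Governing: min(331.5, 209.5, 153.9, 162.0, 142.6) = 142.6 kN → block shear.

142.6 kN (block shear governs)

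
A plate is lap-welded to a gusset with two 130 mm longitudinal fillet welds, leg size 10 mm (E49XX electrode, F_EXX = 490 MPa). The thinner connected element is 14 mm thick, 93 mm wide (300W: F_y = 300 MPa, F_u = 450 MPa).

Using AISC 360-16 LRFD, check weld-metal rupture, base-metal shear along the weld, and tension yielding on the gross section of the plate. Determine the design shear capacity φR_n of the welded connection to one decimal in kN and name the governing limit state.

Weld metal: throat = 0.707×10 = 7.07 mm, L = 2×130 = 260 mm. φR_n = 0.75 × 0.6 × 490 × 7.07 × 260 = 405.3 kN.
Base metal shear (14 mm plate): yield φR_n = 1.0×0.6×300×14×260 = 655.2 kN; rupture φR_n = 0.75×0.6×450×14×260 = 737.1 kN; take 655.2 kN (yield).
Tension yield (gross): A_g = 93×14 = 1302 mm². φR_n = 0.90 × 300 × 1302 = 351.5 kN.
Governing: min(405.3, 655.2, 351.5) = 351.5 kN → gross-section yield.

351.5 kN (gross-section yield governs)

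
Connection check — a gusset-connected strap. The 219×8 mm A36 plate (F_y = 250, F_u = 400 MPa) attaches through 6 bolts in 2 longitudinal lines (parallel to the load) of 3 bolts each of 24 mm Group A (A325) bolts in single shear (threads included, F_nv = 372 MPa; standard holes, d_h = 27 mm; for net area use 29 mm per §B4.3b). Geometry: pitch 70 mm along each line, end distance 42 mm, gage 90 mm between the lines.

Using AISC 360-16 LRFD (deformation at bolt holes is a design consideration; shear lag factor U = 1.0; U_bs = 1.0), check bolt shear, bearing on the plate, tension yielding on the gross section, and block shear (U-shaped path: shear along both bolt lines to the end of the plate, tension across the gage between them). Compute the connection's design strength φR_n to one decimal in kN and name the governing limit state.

394.2 kN (gross-section yield governs)

Bolt shear: A_b = π(24)²/4 = 452.39 mm². φR_n = 0.75 × 372 × 452.39 × 6 × 1 = 757.3 kN.
Bearing (8 mm plate, F_u = 400 MPa): end bolts L_c = 42 − 27/2 = 28.5, R_n = min(1.2×28.5×8×400, 2.4×24×8×400) = 109.44 kN/bolt; interior L_c = 70 − 27 = 43, R_n = 165.12 kN/bolt. φR_n = 0.75 × (2×109.44 + 4×165.12) = 659.5 kN.
Tension yield (gross): A_g = 219×8 = 1752 mm². φR_n = 0.90 × 250 × 1752 = 394.2 kN.
Block shear: shear path 2×[42+2×70] = 2×182 mm, A_gv = 2912, A_nv = 2×(182 − 2.5×29)×8 = 1752 mm²; tension across gage: (90 − 1×29)×8 = 488 mm². R_n = min(0.6×400×1752, 0.6×250×2912) + 1.0×400×488 = min(420.48, 436.8) + 195.2 = 615.68 kN. φR_n = 0.75 × 615.68 = 461.8 kN.
Governing: min(757.3, 659.5, 394.2, 461.8) = 394.2 kN → gross-section yield.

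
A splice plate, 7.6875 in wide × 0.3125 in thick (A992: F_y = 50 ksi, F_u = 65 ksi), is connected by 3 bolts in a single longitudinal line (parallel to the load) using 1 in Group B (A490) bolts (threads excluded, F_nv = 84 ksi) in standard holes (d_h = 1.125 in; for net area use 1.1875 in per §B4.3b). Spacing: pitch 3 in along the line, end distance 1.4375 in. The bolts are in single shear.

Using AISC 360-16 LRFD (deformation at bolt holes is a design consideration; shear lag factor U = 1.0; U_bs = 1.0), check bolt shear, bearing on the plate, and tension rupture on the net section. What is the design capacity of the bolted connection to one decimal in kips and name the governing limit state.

Bolt shear: A_b = π(1)²/4 = 0.7854 in². φR_n = 0.75 × 84 × 0.7854 × 3 × 1 = 148.4 kips.
Bearing (0.3125 in plate, F_u = 65 ksi): end bolts L_c = 1.4375 − 1.125/2 = 0.875, R_n = min(1.2×0.875×0.3125×65, 2.4×1×0.3125×65) = 21.328 kips/bolt; interior L_c = 3 − 1.125 = 1.875, R_n = 45.703 kips/bolt. φR_n = 0.75 × (1×21.328 + 2×45.703) = 84.6 kips.
Tension rupture (net): A_n = (7.6875 − 1×1.1875)×0.3125 = 2.0313 in² (U = 1.0, A_e = A_n). φR_n = 0.75 × 65 × 2.0313 = 99.0 kips.
Governing: min(148.4, 84.6, 99.0) = 84.6 kips → bearing.

84.6 kips (bearing governs)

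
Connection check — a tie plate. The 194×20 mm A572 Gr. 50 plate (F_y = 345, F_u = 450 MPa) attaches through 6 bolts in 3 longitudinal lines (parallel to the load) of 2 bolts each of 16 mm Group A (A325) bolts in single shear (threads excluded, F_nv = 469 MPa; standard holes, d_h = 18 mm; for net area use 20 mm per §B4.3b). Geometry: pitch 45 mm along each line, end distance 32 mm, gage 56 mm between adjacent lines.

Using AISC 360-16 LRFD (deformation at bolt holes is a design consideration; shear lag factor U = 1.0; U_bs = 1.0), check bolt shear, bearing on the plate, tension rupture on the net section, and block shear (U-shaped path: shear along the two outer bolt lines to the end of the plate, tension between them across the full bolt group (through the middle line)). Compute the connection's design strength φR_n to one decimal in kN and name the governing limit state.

424.3 kN (bolt shear governs)

Bolt shear: A_b = π(16)²/4 = 201.06 mm². φR_n = 0.75 × 469 × 201.06 × 6 × 1 = 424.3 kN.
Bearing (20 mm plate, F_u = 450 MPa): end bolts L_c = 32 − 18/2 = 23, R_n = min(1.2×23×20×450, 2.4×16×20×450) = 248.4 kN/bolt; interior L_c = 45 − 18 = 27, R_n = 291.6 kN/bolt. φR_n = 0.75 × (3×248.4 + 3×291.6) = 1215.0 kN.
Tension rupture (net): A_n = (194 − 3×20)×20 = 2680 mm² (U = 1.0, A_e = A_n). φR_n = 0.75 × 450 × 2680 = 904.5 kN.
Block shear: shear path 2×[32+1×45] = 2×77 mm, A_gv = 3080, A_nv = 2×(77 − 1.5×20)×20 = 1880 mm²; tension across gage: (112 − 2×20)×20 = 1440 mm². R_n = min(0.6×450×1880, 0.6×345×3080) + 1.0×450×1440 = min(507.6, 637.56) + 648 = 1155.6 kN. φR_n = 0.75 × 1155.6 = 866.7 kN.
Governing: min(424.3, 1215.0, 904.5, 866.7) = 424.3 kN → bolt shear.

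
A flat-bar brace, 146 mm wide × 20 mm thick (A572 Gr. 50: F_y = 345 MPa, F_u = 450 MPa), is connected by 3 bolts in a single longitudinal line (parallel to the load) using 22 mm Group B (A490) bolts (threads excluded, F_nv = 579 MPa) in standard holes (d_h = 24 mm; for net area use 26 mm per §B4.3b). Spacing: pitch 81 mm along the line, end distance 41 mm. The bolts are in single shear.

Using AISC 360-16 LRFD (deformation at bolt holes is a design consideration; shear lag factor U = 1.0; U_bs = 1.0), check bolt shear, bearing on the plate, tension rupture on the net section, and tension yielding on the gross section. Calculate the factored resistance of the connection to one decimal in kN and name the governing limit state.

Bolt shear: A_b = π(22)²/4 = 380.13 mm². φR_n = 0.75 × 579 × 380.13 × 3 × 1 = 495.2 kN.
Bearing (20 mm plate, F_u = 450 MPa): end bolts L_c = 41 − 24/2 = 29, R_n = min(1.2×29×20×450, 2.4×22×20×450) = 313.2 kN/bolt; interior L_c = 81 − 24 = 57, R_n = 475.2 kN/bolt. φR_n = 0.75 × (1×313.2 + 2×475.2) = 947.7 kN.
Tension rupture (net): A_n = (146 − 1×26)×20 = 2400 mm² (U = 1.0, A_e = A_n). φR_n = 0.75 × 450 × 2400 = 810.0 kN.
Tension yield (gross): A_g = 146×20 = 2920 mm². φR_n = 0.90 × 345 × 2920 = 906.7 kN.
Governing: min(495.2, 947.7, 810.0, 906.7) = 495.2 kN → bolt shear.

495.2 kN (bolt shear governs)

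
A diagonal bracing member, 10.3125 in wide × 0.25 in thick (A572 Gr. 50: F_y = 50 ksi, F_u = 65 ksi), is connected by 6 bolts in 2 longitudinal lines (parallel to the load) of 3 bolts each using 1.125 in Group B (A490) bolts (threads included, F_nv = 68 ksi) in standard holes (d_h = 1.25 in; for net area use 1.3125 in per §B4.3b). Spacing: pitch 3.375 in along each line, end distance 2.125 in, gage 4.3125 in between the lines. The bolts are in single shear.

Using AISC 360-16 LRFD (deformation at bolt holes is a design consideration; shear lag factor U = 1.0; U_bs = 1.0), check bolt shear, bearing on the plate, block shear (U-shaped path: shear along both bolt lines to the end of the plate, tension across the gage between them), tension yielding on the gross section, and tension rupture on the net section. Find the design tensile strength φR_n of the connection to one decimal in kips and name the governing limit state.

Bolt shear: A_b = π(1.125)²/4 = 0.99402 in². φR_n = 0.75 × 68 × 0.99402 × 6 × 1 = 304.2 kips.
Bearing (0.25 in plate, F_u = 65 ksi): end bolts L_c = 2.125 − 1.25/2 = 1.5, R_n = min(1.2×1.5×0.25×65, 2.4×1.125×0.25×65) = 29.25 kips/bolt; interior L_c = 3.375 − 1.25 = 2.125, R_n = 41.438 kips/bolt. φR_n = 0.75 × (2×29.25 + 4×41.438) = 168.2 kips.
Block shear: shear path 2×[2.125+2×3.375] = 2×8.875 in, A_gv = 4.4375, A_nv = 2×(8.875 − 2.5×1.3125)×0.25 = 2.7969 in²; tension across gage: (4.3125 − 1×1.3125)×0.25 = 0.75 in². R_n = min(0.6×65×2.7969, 0.6×50×4.4375) + 1.0×65×0.75 = min(109.08, 133.13) + 48.75 = 157.83 kips. φR_n = 0.75 × 157.83 = 118.4 kips.
Tension yield (gross): A_g = 10.3125×0.25 = 2.5781 in². φR_n = 0.90 × 50 × 2.5781 = 116.0 kips.
Tension rupture (net): A_n = (10.3125 − 2×1.3125)×0.25 = 1.9219 in² (U = 1.0, A_e = A_n). φR_n = 0.75 × 65 × 1.9219 = 93.7 kips.
Governing: min(304.2, 168.2, 118.4, 116.0, 93.7) = 93.7 kips → net-section rupture.

93.7 kips (net-section rupture governs)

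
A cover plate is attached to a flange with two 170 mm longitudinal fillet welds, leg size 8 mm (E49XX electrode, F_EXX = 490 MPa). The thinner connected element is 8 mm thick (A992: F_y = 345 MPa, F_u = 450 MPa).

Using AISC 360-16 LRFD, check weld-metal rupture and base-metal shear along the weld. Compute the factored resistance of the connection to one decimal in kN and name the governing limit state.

424.0 kN (weld metal governs)

Weld metal: throat = 0.707×8 = 5.656 mm, L = 2×170 = 340 mm. φR_n = 0.75 × 0.6 × 490 × 5.656 × 340 = 424.0 kN.
Base metal shear (8 mm plate): yield φR_n = 1.0×0.6×345×8×340 = 563.0 kN; rupture φR_n = 0.75×0.6×450×8×340 = 550.8 kN; take 550.8 kN (rupture).
Governing: min(424.0, 550.8) = 424.0 kN → weld metal.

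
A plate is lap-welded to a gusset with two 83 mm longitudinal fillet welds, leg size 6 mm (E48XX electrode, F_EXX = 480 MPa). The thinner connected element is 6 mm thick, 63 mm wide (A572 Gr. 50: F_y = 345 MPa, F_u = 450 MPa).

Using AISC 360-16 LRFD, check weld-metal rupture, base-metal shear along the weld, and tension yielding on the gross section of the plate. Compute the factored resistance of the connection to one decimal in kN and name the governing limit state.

Weld metal: throat = 0.707×6 = 4.242 mm, L = 2×83 = 166 mm. φR_n = 0.75 × 0.6 × 480 × 4.242 × 166 = 152.1 kN.
Base metal shear (6 mm plate): yield φR_n = 1.0×0.6×345×6×166 = 206.2 kN; rupture φR_n = 0.75×0.6×450×6×166 = 201.7 kN; take 201.7 kN (rupture).
Tension yield (gross): A_g = 63×6 = 378 mm². φR_n = 0.90 × 345 × 378 = 117.4 kN.
Governing: min(152.1, 201.7, 117.4) = 117.4 kN → gross-section yield.

117.4 kN (gross-section yield governs)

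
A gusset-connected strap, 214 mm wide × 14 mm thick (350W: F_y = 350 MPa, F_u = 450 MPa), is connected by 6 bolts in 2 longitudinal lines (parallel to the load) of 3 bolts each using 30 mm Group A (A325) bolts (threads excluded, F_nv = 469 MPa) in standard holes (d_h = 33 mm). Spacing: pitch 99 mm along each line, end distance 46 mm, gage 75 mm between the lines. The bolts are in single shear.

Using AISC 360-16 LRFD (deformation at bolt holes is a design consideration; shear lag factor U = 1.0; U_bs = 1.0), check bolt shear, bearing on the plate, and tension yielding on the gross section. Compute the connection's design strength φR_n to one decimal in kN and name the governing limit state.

943.7 kN (gross-section yield governs)

Bolt shear: A_b = π(30)²/4 = 706.86 mm². φR_n = 0.75 × 469 × 706.86 × 6 × 1 = 1491.8 kN.
Bearing (14 mm plate, F_u = 450 MPa): end bolts L_c = 46 − 33/2 = 29.5, R_n = min(1.2×29.5×14×450, 2.4×30×14×450) = 223.02 kN/bolt; interior L_c = 99 − 33 = 66, R_n = 453.6 kN/bolt. φR_n = 0.75 × (2×223.02 + 4×453.6) = 1695.3 kN.
Tension yield (gross): A_g = 214×14 = 2996 mm². φR_n = 0.90 × 350 × 2996 = 943.7 kN.
Governing: min(1491.8, 1695.3, 943.7) = 943.7 kN → gross-section yield.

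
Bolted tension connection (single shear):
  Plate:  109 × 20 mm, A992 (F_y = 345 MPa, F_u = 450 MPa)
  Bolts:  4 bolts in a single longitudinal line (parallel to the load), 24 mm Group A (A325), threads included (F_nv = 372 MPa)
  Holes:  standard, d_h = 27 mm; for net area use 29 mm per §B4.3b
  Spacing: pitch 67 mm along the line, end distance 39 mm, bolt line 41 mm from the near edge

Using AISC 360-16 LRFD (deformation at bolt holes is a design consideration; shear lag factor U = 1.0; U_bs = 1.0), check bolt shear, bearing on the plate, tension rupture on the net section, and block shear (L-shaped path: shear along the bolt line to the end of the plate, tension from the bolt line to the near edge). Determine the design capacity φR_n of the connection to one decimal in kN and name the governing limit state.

504.9 kN (bolt shear governs)

Bolt shear: A_b = π(24)²/4 = 452.39 mm². φR_n = 0.75 × 372 × 452.39 × 4 × 1 = 504.9 kN.
Bearing (20 mm plate, F_u = 450 MPa): end bolts L_c = 39 − 27/2 = 25.5, R_n = min(1.2×25.5×20×450, 2.4×24×20×450) = 275.4 kN/bolt; interior L_c = 67 − 27 = 40, R_n = 432 kN/bolt. φR_n = 0.75 × (1×275.4 + 3×432) = 1178.6 kN.
Tension rupture (net): A_n = (109 − 1×29)×20 = 1600 mm² (U = 1.0, A_e = A_n). φR_n = 0.75 × 450 × 1600 = 540.0 kN.
Block shear: shear path 1×[39+3×67] = 1×240 mm, A_gv = 4800, A_nv = 1×(240 − 3.5×29)×20 = 2770 mm²; tension to near edge: (41 − 0.5×29)×20 = 530 mm². R_n = min(0.6×450×2770, 0.6×345×4800) + 1.0×450×530 = min(747.9, 993.6) + 238.5 = 986.4 kN. φR_n = 0.75 × 986.4 = 739.8 kN.
Governing: min(504.9, 1178.6, 540.0, 739.8) = 504.9 kN → bolt shear.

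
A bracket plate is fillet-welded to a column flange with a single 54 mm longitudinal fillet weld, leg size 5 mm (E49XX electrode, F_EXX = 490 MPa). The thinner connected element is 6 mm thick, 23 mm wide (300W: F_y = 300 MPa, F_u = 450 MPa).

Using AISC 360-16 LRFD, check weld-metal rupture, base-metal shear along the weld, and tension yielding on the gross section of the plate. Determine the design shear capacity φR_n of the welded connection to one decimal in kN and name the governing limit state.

37.3 kN (gross-section yield governs)

Weld metal: throat = 0.707×5 = 3.535 mm, L = 54 mm. φR_n = 0.75 × 0.6 × 490 × 3.535 × 54 = 42.1 kN.
Base metal shear (6 mm plate): yield φR_n = 1.0×0.6×300×6×54 = 58.3 kN; rupture φR_n = 0.75×0.6×450×6×54 = 65.6 kN; take 58.3 kN (yield).
Tension yield (gross): A_g = 23×6 = 138 mm². φR_n = 0.90 × 300 × 138 = 37.3 kN.
Governing: min(42.1, 58.3, 37.3) = 37.3 kN → gross-section yield.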